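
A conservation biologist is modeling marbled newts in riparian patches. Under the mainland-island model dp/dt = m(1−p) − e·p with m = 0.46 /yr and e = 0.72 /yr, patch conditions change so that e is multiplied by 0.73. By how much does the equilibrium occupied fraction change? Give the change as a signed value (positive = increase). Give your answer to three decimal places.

0.077

Before: p* = 0.46/(0.46+0.72) = 0.3898.
After: m = 0.46, e = 0.5256; p* = 0.46/0.9856 = 0.4667.
Δp* = 0.4667 − 0.3898 = +0.0769.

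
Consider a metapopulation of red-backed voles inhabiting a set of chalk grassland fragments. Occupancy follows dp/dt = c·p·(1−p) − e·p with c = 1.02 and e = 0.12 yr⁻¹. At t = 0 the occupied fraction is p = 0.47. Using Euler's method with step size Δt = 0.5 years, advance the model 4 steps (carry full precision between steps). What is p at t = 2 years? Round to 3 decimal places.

Update rule: p ← p + [c·p·(1−p) − e·p]·Δt with Δt = 0.5.
t = 0.5: p = 0.47000 + (+0.09884) = 0.56884
t = 1: p = 0.56884 + (+0.09095) = 0.65979
t = 1.5: p = 0.65979 + (+0.07489) = 0.73468
t = 2: p = 0.73468 + (+0.05533) = 0.79001

0.790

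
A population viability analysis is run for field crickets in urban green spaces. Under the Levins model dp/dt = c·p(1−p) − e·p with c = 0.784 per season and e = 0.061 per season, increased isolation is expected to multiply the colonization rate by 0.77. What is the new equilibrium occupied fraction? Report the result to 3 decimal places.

0.899

Before: p* = 1 − 0.061/0.784 = 0.9222.
After the change, c = 0.60368, e = 0.061, so p* = 1 − 0.061/0.60368 = 0.8990.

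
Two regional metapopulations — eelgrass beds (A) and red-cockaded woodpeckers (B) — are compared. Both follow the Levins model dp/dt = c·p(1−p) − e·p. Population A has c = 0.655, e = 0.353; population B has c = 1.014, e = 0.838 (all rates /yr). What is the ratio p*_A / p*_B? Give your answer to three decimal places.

A: p*_A = 1 − 0.353/0.655 = 0.4611.
B: p*_B = 1 − 0.838/1.014 = 0.1736.
p*_A / p*_B = 0.4611/0.1736 = 2.6564.

2.656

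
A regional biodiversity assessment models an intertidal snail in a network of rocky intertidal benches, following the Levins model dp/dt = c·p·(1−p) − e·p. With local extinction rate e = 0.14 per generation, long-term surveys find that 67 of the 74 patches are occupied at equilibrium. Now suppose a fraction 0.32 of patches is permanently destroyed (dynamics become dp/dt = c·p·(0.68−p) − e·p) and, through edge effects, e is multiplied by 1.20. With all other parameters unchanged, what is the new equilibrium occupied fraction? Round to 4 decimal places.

Observed p* = 67/74 = 0.90541.
Balance c(1−p*) = e gives c = e/(1 − 0.90541) = 0.14/0.09459 = 1.48007.
New p* = 0.68 − e/c = 0.68 − 0.16800/1.48007 = 0.56649.

0.5665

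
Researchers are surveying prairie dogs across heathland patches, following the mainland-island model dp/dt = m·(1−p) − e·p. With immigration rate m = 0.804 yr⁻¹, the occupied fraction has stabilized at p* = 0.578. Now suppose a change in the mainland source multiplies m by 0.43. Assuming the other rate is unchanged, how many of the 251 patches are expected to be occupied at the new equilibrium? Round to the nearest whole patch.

Balance m(1−p*) = e·p* gives e = m(1−p*)/p* = 0.804×0.42200/0.57800 = 0.58700.
New p* = m/(m+e) = 0.34572/(0.34572+0.58700) = 0.37066.
Expected occupied = 251 × 0.37066 = 93.04 ≈ 93.

93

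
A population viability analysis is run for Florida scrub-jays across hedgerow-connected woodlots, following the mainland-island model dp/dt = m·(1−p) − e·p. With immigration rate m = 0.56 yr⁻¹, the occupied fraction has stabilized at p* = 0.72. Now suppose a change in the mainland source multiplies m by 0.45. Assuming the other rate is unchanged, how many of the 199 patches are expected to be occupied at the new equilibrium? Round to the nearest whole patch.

107

Balance m(1−p*) = e·p* gives e = m(1−p*)/p* = 0.56×0.28000/0.72000 = 0.21778.
New p* = m/(m+e) = 0.25200/(0.25200+0.21778) = 0.53642.
Expected occupied = 199 × 0.53642 = 106.75 ≈ 107.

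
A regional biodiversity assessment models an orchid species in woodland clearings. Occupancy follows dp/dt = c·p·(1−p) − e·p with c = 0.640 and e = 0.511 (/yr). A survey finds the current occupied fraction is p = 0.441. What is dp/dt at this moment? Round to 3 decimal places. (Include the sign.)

Colonization term: c·p·(1−p) = 0.640×0.441×0.5590 = 0.15777.
Extinction term: e·p = 0.22535.
dp/dt = 0.15777 − 0.22535 = -0.06758.

-0.068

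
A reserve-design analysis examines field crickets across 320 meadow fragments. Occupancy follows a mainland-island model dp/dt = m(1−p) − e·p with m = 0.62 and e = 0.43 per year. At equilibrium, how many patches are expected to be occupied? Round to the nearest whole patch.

189

p* = m/(m+e) = 0.62/1.0500 = 0.5905.
Expected occupied patches = N × p* = 320 × 0.5905 = 188.95 ≈ 189.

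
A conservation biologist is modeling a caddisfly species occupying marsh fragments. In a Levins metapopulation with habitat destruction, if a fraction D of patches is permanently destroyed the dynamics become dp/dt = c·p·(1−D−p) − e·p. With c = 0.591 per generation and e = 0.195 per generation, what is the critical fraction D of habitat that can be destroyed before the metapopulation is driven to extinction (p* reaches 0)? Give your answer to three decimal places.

0.670

The nontrivial equilibrium is p* = (1−D) − e/c; extinction occurs when this hits zero.
So D_crit = 1 − e/c = 1 − 0.195/0.591 = 1 − 0.3299 = 0.6701.
Note this equals the original equilibrium occupancy — the Levins extinction-debt result.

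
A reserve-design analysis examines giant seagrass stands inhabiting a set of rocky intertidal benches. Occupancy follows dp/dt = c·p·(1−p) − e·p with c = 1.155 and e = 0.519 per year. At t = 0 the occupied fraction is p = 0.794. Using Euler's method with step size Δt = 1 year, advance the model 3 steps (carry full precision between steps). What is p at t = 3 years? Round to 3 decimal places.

0.553

Update rule: p ← p + [c·p·(1−p) − e·p]·Δt with Δt = 1.
p: 0.79400 → 0.57083  (Δp = -0.22317)
p: 0.57083 → 0.55752  (Δp = -0.01331)
p: 0.55752 → 0.55310  (Δp = -0.00443)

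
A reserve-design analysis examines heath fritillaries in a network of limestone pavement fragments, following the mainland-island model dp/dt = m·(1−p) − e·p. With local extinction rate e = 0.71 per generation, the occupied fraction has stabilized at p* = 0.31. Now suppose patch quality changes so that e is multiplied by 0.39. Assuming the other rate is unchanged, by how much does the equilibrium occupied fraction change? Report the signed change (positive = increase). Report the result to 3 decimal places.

Balance m(1−p*) = e·p* gives m = e·p*/(1−p*) = 0.71×0.31000/0.69000 = 0.31899.
New p* = m/(m+e) = 0.31899/(0.31899+0.27690) = 0.53532.
Δp* = 0.53532 − 0.31000 = +0.22532.

0.225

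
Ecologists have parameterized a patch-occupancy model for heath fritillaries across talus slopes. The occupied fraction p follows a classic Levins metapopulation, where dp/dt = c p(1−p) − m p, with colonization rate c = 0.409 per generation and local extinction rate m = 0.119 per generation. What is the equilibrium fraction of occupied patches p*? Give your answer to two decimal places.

0.71

At equilibrium, colonization balances extinction: c·p*·(1−p*) = m·p*.
So p* = 1 − m/c = 1 − 0.119/0.409 = 1 − 0.2910 = 0.7090.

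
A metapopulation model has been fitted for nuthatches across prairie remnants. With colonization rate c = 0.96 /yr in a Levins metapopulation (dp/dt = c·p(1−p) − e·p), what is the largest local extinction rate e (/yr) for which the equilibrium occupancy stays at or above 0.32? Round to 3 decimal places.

0.653

1 − e/c ≥ 0.32 ⇒ e ≤ c(1 − 0.32) = 0.96 × 0.6800.
e_max = 0.6528.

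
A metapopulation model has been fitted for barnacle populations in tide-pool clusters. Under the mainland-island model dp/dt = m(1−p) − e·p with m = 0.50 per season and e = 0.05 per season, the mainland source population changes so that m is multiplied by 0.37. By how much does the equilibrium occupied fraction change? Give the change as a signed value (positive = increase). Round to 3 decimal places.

Before: p* = 0.50/(0.50+0.05) = 0.9091.
After: m = 0.185, e = 0.05; p* = 0.185/0.2350 = 0.7872.
Δp* = 0.7872 − 0.9091 = -0.1219.

-0.122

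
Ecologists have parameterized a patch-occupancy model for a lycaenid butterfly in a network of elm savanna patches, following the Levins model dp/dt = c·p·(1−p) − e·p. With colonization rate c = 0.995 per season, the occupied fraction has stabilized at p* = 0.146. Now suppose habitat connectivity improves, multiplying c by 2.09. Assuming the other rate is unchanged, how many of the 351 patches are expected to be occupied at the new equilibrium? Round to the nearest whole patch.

208

Balance c(1−p*) = e gives e = 0.995×(1 − 0.14600) = 0.84973.
New p* = 1 − e/c = 1 − 0.84973/2.07955 = 0.59139.
Expected occupied = 351 × 0.59139 = 207.58 ≈ 208.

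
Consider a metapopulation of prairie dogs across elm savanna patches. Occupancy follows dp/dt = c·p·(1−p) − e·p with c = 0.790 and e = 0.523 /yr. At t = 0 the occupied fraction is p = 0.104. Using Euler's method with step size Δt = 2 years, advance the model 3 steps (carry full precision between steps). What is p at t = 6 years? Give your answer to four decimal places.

Update rule: p ← p + [c·p·(1−p) − e·p]·Δt with Δt = 2.
p: 0.10400 → 0.14245  (Δp = +0.03845)
p: 0.14245 → 0.18645  (Δp = +0.04401)
p: 0.18645 → 0.23109  (Δp = +0.04464)

0.2311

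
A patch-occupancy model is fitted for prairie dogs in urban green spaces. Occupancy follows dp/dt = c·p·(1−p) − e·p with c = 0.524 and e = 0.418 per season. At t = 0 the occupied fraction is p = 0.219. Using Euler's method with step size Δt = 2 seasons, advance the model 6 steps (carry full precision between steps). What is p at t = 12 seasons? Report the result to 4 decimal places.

Update rule: p ← p + [c·p·(1−p) − e·p]·Δt with Δt = 2.
  1  |  dp/dt·Δt = -0.003835  |  p_1 = 0.215165
  2  |  dp/dt·Δt = -0.002903  |  p_2 = 0.212262
  3  |  dp/dt·Δt = -0.002218  |  p_3 = 0.210044
  4  |  dp/dt·Δt = -0.001707  |  p_4 = 0.208337
  5  |  dp/dt·Δt = -0.001320  |  p_5 = 0.207017
  6  |  dp/dt·Δt = -0.001025  |  p_6 = 0.205991

0.2060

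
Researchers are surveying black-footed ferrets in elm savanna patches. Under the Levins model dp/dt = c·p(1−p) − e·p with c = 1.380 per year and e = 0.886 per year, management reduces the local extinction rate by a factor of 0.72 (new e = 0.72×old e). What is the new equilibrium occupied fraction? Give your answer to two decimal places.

Before: p* = 1 − 0.886/1.380 = 0.3580.
After the change, c = 1.38, e = 0.63792, so p* = 1 − 0.63792/1.38 = 0.5377.

0.54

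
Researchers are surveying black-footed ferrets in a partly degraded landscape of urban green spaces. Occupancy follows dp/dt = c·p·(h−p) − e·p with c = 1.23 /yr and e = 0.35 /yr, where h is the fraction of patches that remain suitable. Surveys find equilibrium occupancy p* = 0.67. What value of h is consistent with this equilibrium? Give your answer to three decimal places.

0.955

At equilibrium c(h−p*) = e, so h = p* + e/c.
h = 0.67 + 0.35/1.23 = 0.67 + 0.2846 = 0.9546.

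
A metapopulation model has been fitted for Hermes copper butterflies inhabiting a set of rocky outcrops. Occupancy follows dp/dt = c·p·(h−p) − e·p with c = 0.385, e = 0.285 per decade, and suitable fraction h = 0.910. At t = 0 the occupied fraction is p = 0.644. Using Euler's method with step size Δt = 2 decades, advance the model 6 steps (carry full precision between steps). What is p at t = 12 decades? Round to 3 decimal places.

Update rule: p ← p + [c·p·(h−p) − e·p]·Δt with Δt = 2.
t = 2: p = 0.64400 + (-0.23518) = 0.40882
t = 4: p = 0.40882 + (-0.07526) = 0.33356
t = 6: p = 0.33356 + (-0.04208) = 0.29149
t = 8: p = 0.29149 + (-0.02732) = 0.26416
t = 10: p = 0.26416 + (-0.01921) = 0.24496
t = 12: p = 0.24496 + (-0.01419) = 0.23077

0.231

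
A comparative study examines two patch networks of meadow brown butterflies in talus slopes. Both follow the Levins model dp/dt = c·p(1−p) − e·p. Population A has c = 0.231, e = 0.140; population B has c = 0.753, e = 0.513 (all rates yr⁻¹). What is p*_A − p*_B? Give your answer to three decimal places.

0.075

A: p*_A = 1 − 0.140/0.231 = 0.3939.
B: p*_B = 1 − 0.513/0.753 = 0.3187.
p*_A − p*_B = 0.3939 − 0.3187 = 0.0752.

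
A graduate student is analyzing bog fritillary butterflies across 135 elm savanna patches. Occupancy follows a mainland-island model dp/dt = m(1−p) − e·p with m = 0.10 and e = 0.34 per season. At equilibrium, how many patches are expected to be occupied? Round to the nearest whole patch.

p* = m/(m+e) = 0.10/0.4400 = 0.2273.
Expected occupied patches = N × p* = 135 × 0.2273 = 30.68 ≈ 31.

31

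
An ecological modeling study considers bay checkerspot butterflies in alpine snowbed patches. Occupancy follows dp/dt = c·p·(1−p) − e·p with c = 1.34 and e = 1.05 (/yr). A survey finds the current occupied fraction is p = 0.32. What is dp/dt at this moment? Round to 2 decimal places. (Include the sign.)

-0.04

Colonization term: c·p·(1−p) = 1.34×0.32×0.6800 = 0.29158.
Extinction term: e·p = 0.33600.
dp/dt = 0.29158 − 0.33600 = -0.04442.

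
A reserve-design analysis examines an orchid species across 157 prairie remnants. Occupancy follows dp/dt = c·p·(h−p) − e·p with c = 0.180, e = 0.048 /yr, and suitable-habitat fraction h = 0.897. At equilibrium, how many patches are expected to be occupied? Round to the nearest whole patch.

p* = h − e/c = 0.897 − 0.2667 = 0.6303.
Expected occupied patches = N × p* = 157 × 0.6303 = 98.96 ≈ 99.

99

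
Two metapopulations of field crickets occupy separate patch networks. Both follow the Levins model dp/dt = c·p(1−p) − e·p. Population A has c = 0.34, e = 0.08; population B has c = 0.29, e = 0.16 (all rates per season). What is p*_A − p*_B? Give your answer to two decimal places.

A: p*_A = 1 − 0.08/0.34 = 0.7647.
B: p*_B = 1 − 0.16/0.29 = 0.4483.
p*_A − p*_B = 0.7647 − 0.4483 = 0.3164.

0.32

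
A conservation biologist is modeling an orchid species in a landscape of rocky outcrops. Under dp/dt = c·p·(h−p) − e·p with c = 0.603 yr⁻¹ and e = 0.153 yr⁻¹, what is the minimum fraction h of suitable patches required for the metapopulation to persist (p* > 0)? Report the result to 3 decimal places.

p* = h − e/c is positive only when h > e/c.
h_min = e/c = 0.153/0.603 = 0.2537.

0.254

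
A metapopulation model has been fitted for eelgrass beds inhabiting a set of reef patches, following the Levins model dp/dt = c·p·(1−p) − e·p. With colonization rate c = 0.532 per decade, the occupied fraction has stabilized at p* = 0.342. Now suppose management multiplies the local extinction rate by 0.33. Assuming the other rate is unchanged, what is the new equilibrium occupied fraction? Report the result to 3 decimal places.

Balance c(1−p*) = e gives e = 0.532×(1 − 0.34200) = 0.35006.
New p* = 1 − e/c = 1 − 0.11552/0.53200 = 0.78286.

0.783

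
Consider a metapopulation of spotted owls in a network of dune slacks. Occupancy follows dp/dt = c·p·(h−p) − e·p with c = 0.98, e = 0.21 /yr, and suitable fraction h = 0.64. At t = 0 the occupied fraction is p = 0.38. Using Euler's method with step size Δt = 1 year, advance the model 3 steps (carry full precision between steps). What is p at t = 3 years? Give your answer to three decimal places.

Update rule: p ← p + [c·p·(h−p) − e·p]·Δt with Δt = 1.
t = 1: p = 0.38000 + (+0.01702) = 0.39702
t = 2: p = 0.39702 + (+0.01116) = 0.40819
t = 3: p = 0.40819 + (+0.00701) = 0.41520

0.415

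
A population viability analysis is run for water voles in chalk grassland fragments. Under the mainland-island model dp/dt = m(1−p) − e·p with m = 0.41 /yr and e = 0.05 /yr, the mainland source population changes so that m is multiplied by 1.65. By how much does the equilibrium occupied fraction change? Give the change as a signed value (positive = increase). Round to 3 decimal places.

Before: p* = 0.41/(0.41+0.05) = 0.8913.
After: m = 0.6765, e = 0.05; p* = 0.6765/0.7265 = 0.9312.
Δp* = 0.9312 − 0.8913 = +0.0399.

0.040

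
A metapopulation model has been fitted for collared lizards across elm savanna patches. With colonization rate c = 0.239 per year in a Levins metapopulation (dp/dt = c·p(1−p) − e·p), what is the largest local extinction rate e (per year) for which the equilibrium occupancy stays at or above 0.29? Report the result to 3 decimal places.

0.170

1 − e/c ≥ 0.29 ⇒ e ≤ c(1 − 0.29) = 0.239 × 0.7100.
e_max = 0.1697.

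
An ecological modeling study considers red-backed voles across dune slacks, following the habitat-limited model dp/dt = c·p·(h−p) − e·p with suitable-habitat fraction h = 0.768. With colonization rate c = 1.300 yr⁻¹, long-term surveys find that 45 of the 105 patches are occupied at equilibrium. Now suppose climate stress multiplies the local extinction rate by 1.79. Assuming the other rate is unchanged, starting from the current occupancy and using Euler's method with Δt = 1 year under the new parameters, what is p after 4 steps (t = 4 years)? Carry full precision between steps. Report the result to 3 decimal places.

0.198

Observed p* = 45/105 = 0.42857.
Balance c(h−p*) = e gives e = 1.300×(0.768 − 0.42857) = 0.44126.
Starting from p₀ = 0.42857; update p ← p + (dp/dt)·Δt with the new parameters.
  1  |  dp/dt·Δt = -0.149397  |  p_1 = 0.279174
  2  |  dp/dt·Δt = -0.043098  |  p_2 = 0.236076
  3  |  dp/dt·Δt = -0.023218  |  p_3 = 0.212858
  4  |  dp/dt·Δt = -0.014510  |  p_4 = 0.198349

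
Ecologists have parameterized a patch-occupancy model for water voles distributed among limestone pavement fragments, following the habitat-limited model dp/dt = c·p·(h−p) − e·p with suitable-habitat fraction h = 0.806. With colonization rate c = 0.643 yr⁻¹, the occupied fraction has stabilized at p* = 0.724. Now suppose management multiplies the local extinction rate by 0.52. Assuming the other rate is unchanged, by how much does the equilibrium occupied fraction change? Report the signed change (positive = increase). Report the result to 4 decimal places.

Balance c(h−p*) = e gives e = 0.643×(0.806 − 0.72400) = 0.05273.
New p* = 0.806 − e/c = 0.806 − 0.02742/0.64300 = 0.76336.
Δp* = 0.76336 − 0.72400 = +0.03936.

0.0394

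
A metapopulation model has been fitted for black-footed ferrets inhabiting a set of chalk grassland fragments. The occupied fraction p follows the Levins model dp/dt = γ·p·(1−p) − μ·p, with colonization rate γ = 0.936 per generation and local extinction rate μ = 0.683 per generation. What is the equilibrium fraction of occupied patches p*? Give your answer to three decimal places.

0.270

Setting dp/dt = 0 and dividing through by p* gives γ·(1−p*) = μ.
So p* = 1 − μ/γ = 1 − 0.683/0.936 = 1 − 0.7297 = 0.2703.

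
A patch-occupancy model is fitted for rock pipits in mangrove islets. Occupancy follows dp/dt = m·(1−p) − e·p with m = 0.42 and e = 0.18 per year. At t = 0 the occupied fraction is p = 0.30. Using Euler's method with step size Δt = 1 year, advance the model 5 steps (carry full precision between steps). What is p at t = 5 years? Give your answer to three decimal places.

Update rule: p ← p + [m·(1−p) − e·p]·Δt with Δt = 1.
t = 1: p = 0.30000 + (+0.24000) = 0.54000
t = 2: p = 0.54000 + (+0.09600) = 0.63600
t = 3: p = 0.63600 + (+0.03840) = 0.67440
t = 4: p = 0.67440 + (+0.01536) = 0.68976
t = 5: p = 0.68976 + (+0.00614) = 0.69590

0.696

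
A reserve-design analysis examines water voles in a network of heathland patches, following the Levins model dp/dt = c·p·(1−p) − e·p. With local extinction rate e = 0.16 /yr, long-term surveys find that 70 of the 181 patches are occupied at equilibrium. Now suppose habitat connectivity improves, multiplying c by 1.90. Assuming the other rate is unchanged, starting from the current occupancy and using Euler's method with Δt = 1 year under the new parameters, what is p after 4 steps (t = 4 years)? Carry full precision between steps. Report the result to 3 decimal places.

Observed p* = 70/181 = 0.38674.
Balance c(1−p*) = e gives c = e/(1 − 0.38674) = 0.16/0.61326 = 0.26090.
Starting from p₀ = 0.38674; update p ← p + (dp/dt)·Δt with the new parameters.
t = 1: p = 0.38674 + (+0.05569) = 0.44243
t = 2: p = 0.44243 + (+0.05150) = 0.49393
t = 3: p = 0.49393 + (+0.04488) = 0.53881
t = 4: p = 0.53881 + (+0.03697) = 0.57578

0.576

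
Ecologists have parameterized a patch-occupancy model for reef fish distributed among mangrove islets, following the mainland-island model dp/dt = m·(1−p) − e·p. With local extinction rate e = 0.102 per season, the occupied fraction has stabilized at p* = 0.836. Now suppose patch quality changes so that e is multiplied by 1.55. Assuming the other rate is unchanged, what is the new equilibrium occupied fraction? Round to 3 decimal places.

Balance m(1−p*) = e·p* gives m = e·p*/(1−p*) = 0.102×0.83600/0.16400 = 0.51995.
New p* = m/(m+e) = 0.51995/(0.51995+0.15810) = 0.76683.

0.767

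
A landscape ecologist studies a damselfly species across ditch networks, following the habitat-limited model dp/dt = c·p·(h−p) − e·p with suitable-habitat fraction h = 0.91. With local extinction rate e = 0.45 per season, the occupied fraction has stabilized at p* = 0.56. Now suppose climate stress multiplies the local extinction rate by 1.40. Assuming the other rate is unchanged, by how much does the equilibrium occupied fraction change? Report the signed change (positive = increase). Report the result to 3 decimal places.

Balance c(h−p*) = e gives c = e/(0.91 − 0.56000) = 0.45/0.35000 = 1.28571.
New p* = 0.91 − e/c = 0.91 − 0.63000/1.28571 = 0.42000.
Δp* = 0.42000 − 0.56000 = -0.14000.

-0.140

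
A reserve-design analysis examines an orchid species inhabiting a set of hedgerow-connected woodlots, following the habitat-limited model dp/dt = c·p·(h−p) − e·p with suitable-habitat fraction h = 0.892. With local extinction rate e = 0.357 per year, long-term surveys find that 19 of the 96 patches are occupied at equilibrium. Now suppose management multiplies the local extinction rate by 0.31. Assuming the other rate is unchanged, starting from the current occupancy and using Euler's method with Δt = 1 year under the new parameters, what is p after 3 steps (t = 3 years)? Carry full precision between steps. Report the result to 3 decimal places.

0.359

Observed p* = 19/96 = 0.19792.
Balance c(h−p*) = e gives c = e/(0.892 − 0.19792) = 0.357/0.69408 = 0.51435.
Starting from p₀ = 0.19792; update p ← p + (dp/dt)·Δt with the new parameters.
t = 1: p = 0.19792 + (+0.04875) = 0.24667
t = 2: p = 0.24667 + (+0.05458) = 0.30125
t = 3: p = 0.30125 + (+0.05820) = 0.35944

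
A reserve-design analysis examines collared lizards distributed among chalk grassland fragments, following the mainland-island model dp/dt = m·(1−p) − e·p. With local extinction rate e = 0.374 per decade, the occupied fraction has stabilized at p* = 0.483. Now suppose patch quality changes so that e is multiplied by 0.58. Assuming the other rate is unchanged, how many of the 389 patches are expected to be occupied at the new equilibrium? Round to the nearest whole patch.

Balance m(1−p*) = e·p* gives m = e·p*/(1−p*) = 0.374×0.48300/0.51700 = 0.34940.
New p* = m/(m+e) = 0.34940/(0.34940+0.21692) = 0.61697.
Expected occupied = 389 × 0.61697 = 240.00 ≈ 240.

240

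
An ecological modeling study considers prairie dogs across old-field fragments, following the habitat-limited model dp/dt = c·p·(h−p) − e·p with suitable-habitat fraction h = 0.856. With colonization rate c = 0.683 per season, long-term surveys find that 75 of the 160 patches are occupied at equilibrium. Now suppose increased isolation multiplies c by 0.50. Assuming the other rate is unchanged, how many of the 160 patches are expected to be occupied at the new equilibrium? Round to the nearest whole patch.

13

Observed p* = 75/160 = 0.46875.
Balance c(h−p*) = e gives e = 0.683×(0.856 − 0.46875) = 0.26449.
New p* = 0.856 − e/c = 0.856 − 0.26449/0.34150 = 0.08151.
Expected occupied = 160 × 0.08151 = 13.04 ≈ 13.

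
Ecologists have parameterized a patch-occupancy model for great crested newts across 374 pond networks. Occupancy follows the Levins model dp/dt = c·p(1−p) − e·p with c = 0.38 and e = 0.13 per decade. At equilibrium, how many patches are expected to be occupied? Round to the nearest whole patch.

p* = 1 − e/c = 1 − 0.13/0.38 = 0.6579.
Expected occupied patches = N × p* = 374 × 0.6579 = 246.05 ≈ 246.

246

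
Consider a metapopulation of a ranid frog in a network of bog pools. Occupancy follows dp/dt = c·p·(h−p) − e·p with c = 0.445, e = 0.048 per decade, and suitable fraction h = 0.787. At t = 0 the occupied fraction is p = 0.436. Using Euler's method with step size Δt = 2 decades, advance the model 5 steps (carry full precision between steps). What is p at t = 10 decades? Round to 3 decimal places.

Update rule: p ← p + [c·p·(h−p) − e·p]·Δt with Δt = 2.
p: 0.43600 → 0.53035  (Δp = +0.09435)
p: 0.53035 → 0.60058  (Δp = +0.07023)
p: 0.60058 → 0.64257  (Δp = +0.04199)
p: 0.64257 → 0.66348  (Δp = +0.02091)
p: 0.66348 → 0.67272  (Δp = +0.00924)

0.673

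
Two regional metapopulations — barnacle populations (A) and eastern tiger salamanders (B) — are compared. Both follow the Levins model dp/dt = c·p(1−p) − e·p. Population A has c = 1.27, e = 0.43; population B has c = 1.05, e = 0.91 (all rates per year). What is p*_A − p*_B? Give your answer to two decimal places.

A: p*_A = 1 − 0.43/1.27 = 0.6614.
B: p*_B = 1 − 0.91/1.05 = 0.1333.
p*_A − p*_B = 0.6614 − 0.1333 = 0.5281.

0.53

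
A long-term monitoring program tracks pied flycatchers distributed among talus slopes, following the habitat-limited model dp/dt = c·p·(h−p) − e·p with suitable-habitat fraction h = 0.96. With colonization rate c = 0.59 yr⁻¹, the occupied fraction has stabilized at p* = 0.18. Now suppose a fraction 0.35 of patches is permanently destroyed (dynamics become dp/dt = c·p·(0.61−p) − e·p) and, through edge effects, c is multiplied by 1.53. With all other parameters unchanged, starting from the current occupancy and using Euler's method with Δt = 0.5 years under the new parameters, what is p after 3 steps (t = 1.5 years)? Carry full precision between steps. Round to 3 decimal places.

Balance c(h−p*) = e gives e = 0.59×(0.96 − 0.18000) = 0.46020.
Starting from p₀ = 0.18000; update p ← p + (dp/dt)·Δt with the new parameters.
t = 0.5: p = 0.18000 + (-0.00648) = 0.17352
t = 1: p = 0.17352 + (-0.00574) = 0.16777
t = 1.5: p = 0.16777 + (-0.00512) = 0.16266

0.163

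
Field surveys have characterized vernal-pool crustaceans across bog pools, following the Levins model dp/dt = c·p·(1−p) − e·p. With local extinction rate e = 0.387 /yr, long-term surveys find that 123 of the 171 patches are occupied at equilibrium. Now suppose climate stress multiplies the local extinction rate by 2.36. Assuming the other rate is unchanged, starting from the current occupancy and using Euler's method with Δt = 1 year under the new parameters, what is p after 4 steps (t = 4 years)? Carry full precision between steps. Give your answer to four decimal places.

Observed p* = 123/171 = 0.71930.
Balance c(1−p*) = e gives c = e/(1 − 0.71930) = 0.387/0.28070 = 1.37869.
Starting from p₀ = 0.71930; update p ← p + (dp/dt)·Δt with the new parameters.
p: 0.71930 → 0.34072  (Δp = -0.37858)
p: 0.34072 → 0.33923  (Δp = -0.00149)
p: 0.33923 → 0.33844  (Δp = -0.00079)
p: 0.33844 → 0.33802  (Δp = -0.00042)

0.3380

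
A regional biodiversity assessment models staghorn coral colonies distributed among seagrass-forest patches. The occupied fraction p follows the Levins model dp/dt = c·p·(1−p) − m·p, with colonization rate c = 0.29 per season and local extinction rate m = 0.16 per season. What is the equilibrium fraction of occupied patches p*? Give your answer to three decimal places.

At equilibrium, colonization balances extinction: c·p*·(1−p*) = m·p*.
So p* = 1 − m/c = 1 − 0.16/0.29 = 1 − 0.5517 = 0.4483.

0.448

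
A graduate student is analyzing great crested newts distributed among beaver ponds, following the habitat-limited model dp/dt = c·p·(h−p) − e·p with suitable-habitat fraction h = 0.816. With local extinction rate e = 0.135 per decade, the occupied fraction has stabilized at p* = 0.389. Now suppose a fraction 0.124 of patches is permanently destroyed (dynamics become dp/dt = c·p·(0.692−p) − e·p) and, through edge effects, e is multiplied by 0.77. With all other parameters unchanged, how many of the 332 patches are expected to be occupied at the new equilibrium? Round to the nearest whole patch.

Balance c(h−p*) = e gives c = e/(0.816 − 0.38900) = 0.135/0.42700 = 0.31616.
New p* = 0.692 − e/c = 0.692 − 0.10395/0.31616 = 0.36321.
Expected occupied = 332 × 0.36321 = 120.59 ≈ 121.

121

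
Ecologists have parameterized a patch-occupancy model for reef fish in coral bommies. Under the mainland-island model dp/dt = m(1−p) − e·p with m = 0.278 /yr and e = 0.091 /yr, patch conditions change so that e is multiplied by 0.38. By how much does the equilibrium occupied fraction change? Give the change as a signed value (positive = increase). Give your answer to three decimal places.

0.136

Before: p* = 0.278/(0.278+0.091) = 0.7534.
After: m = 0.278, e = 0.03458; p* = 0.278/0.3126 = 0.8894.
Δp* = 0.8894 − 0.7534 = +0.1360.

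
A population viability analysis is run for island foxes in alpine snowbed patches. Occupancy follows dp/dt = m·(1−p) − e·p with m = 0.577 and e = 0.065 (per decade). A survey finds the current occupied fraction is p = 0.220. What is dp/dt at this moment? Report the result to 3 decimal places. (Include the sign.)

0.436

Colonization term: m·(1−p) = 0.577×0.7800 = 0.45006.
Extinction term: e·p = 0.01430.
dp/dt = 0.45006 − 0.01430 = 0.43576.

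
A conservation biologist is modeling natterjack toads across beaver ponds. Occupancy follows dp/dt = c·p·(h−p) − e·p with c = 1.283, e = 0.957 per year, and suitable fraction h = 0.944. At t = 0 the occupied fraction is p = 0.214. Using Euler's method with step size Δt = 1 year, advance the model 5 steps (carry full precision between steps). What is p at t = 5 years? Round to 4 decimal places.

Update rule: p ← p + [c·p·(h−p) − e·p]·Δt with Δt = 1.
p: 0.21400 → 0.20963  (Δp = -0.00437)
p: 0.20963 → 0.20653  (Δp = -0.00310)
p: 0.20653 → 0.20429  (Δp = -0.00224)
p: 0.20429 → 0.20267  (Δp = -0.00163)
p: 0.20267 → 0.20148  (Δp = -0.00119)

0.2015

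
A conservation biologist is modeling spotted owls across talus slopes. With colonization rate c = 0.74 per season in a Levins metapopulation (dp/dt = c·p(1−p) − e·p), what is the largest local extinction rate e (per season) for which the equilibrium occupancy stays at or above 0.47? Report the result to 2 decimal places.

0.39

1 − e/c ≥ 0.47 ⇒ e ≤ c(1 − 0.47) = 0.74 × 0.5300.
e_max = 0.3922.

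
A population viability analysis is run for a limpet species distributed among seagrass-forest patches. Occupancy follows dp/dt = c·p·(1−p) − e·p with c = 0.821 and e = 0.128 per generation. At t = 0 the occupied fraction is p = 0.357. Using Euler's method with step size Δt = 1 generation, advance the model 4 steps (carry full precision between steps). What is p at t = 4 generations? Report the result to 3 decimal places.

Update rule: p ← p + [c·p·(1−p) − e·p]·Δt with Δt = 1.
step 1: Δp = +0.14277, p = 0.49977
step 2: Δp = +0.14128, p = 0.64105
step 3: Δp = +0.10686, p = 0.74791
step 4: Δp = +0.05906, p = 0.80697

0.807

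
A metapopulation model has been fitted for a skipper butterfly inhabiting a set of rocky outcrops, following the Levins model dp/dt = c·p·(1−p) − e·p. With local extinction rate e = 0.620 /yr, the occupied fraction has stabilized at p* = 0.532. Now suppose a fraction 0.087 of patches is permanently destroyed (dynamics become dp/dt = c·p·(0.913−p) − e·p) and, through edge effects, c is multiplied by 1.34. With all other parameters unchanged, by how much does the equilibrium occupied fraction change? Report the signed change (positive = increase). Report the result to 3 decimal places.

Balance c(1−p*) = e gives c = e/(1 − 0.53200) = 0.620/0.46800 = 1.32479.
New p* = 0.913 − e/c = 0.913 − 0.62000/1.77522 = 0.56375.
Δp* = 0.56375 − 0.53200 = +0.03175.

0.032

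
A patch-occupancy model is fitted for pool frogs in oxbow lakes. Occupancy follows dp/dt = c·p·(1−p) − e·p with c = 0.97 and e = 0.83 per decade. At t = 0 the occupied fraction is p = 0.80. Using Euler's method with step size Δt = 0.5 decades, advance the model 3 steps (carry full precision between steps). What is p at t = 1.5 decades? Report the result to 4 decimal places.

0.3765

Update rule: p ← p + [c·p·(1−p) − e·p]·Δt with Δt = 0.5.
p: 0.80000 → 0.54560  (Δp = -0.25440)
p: 0.54560 → 0.43942  (Δp = -0.10618)
p: 0.43942 → 0.37653  (Δp = -0.06289)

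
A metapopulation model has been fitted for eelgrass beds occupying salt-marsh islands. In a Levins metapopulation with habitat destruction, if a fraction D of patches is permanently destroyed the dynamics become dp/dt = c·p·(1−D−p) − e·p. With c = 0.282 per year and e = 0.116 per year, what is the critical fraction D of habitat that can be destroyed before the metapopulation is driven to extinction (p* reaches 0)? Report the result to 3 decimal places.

The nontrivial equilibrium is p* = (1−D) − e/c; extinction occurs when this hits zero.
So D_crit = 1 − e/c = 1 − 0.116/0.282 = 1 − 0.4113 = 0.5887.
Note this equals the original equilibrium occupancy — the Levins extinction-debt result.

0.589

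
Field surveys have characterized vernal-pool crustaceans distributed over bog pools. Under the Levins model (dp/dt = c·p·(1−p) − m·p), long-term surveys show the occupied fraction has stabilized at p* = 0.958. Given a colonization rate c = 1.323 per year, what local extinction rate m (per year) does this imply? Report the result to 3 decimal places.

0.056

At equilibrium c(1−p*) = m.
m = 1.323 × (1 − 0.958) = 1.323 × 0.0420 = 0.0556.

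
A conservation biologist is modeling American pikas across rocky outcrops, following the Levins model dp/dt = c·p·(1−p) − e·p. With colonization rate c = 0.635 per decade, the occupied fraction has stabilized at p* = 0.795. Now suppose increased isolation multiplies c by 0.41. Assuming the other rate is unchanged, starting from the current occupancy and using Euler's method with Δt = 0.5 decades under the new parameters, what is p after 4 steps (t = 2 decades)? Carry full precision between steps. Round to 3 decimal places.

0.695

Balance c(1−p*) = e gives e = 0.635×(1 − 0.79500) = 0.13017.
Starting from p₀ = 0.79500; update p ← p + (dp/dt)·Δt with the new parameters.
p: 0.79500 → 0.76447  (Δp = -0.03053)
p: 0.76447 → 0.73815  (Δp = -0.02632)
p: 0.73815 → 0.71527  (Δp = -0.02288)
p: 0.71527 → 0.69522  (Δp = -0.02004)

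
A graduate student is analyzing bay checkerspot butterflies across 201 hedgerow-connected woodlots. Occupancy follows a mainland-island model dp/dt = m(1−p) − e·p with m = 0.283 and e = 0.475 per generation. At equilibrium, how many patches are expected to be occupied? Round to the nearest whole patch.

p* = m/(m+e) = 0.283/0.7580 = 0.3734.
Expected occupied patches = N × p* = 201 × 0.3734 = 75.04 ≈ 75.

75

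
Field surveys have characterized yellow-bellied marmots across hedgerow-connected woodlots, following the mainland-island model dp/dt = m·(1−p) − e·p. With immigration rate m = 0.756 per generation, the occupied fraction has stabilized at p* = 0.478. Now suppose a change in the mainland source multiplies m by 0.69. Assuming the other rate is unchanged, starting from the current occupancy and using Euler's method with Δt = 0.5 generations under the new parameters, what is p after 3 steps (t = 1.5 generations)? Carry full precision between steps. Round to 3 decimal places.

Balance m(1−p*) = e·p* gives e = m(1−p*)/p* = 0.756×0.52200/0.47800 = 0.82559.
Starting from p₀ = 0.47800; update p ← p + (dp/dt)·Δt with the new parameters.
t = 0.5: p = 0.47800 + (-0.06117) = 0.41683
t = 1: p = 0.41683 + (-0.01996) = 0.39687
t = 1.5: p = 0.39687 + (-0.00652) = 0.39035

0.390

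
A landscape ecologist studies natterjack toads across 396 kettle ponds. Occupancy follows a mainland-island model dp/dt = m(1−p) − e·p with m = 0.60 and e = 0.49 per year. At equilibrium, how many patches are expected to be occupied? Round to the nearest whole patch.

p* = m/(m+e) = 0.60/1.0900 = 0.5505.
Expected occupied patches = N × p* = 396 × 0.5505 = 217.98 ≈ 218.

218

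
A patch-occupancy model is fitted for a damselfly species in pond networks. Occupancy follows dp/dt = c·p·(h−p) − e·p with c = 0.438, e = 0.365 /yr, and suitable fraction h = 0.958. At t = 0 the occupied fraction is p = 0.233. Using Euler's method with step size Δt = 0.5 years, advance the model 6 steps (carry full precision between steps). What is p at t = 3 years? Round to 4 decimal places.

Update rule: p ← p + [c·p·(h−p) − e·p]·Δt with Δt = 0.5.
p: 0.23300 → 0.22747  (Δp = -0.00553)
p: 0.22747 → 0.22235  (Δp = -0.00512)
p: 0.22235 → 0.21759  (Δp = -0.00476)
p: 0.21759 → 0.21317  (Δp = -0.00443)
p: 0.21317 → 0.20903  (Δp = -0.00413)
p: 0.20903 → 0.20517  (Δp = -0.00386)

0.2052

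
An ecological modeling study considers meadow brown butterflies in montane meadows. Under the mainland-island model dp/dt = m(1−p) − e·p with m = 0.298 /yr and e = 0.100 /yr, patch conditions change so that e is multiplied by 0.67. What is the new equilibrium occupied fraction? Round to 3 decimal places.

0.816

Before: p* = 0.298/(0.298+0.100) = 0.7487.
After: m = 0.298, e = 0.067; p* = 0.298/0.3650 = 0.8164.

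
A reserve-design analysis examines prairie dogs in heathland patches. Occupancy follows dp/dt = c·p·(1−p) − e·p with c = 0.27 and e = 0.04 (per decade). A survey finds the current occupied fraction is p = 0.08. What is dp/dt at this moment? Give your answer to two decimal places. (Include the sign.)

Colonization term: c·p·(1−p) = 0.27×0.08×0.9200 = 0.01987.
Extinction term: e·p = 0.00320.
dp/dt = 0.01987 − 0.00320 = 0.01667.

0.02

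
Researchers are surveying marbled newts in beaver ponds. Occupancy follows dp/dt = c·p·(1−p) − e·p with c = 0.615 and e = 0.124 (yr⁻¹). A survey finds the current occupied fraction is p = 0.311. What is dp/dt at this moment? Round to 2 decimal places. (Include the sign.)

Colonization term: c·p·(1−p) = 0.615×0.311×0.6890 = 0.13178.
Extinction term: e·p = 0.03856.
dp/dt = 0.13178 − 0.03856 = 0.09322.

0.09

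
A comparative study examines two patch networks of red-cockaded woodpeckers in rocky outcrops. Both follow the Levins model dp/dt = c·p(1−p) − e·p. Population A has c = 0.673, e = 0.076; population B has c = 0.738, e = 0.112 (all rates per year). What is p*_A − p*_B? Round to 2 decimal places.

A: p*_A = 1 − 0.076/0.673 = 0.8871.
B: p*_B = 1 − 0.112/0.738 = 0.8482.
p*_A − p*_B = 0.8871 − 0.8482 = 0.0388.

0.04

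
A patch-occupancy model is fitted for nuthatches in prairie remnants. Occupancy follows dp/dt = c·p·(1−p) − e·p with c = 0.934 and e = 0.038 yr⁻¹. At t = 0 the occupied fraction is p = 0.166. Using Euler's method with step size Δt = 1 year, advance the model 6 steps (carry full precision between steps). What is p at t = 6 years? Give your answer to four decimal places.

0.9569

Update rule: p ← p + [c·p·(1−p) − e·p]·Δt with Δt = 1.
p: 0.16600 → 0.28900  (Δp = +0.12300)
p: 0.28900 → 0.46993  (Δp = +0.18093)
p: 0.46993 → 0.68473  (Δp = +0.21480)
p: 0.68473 → 0.86034  (Δp = +0.17561)
p: 0.86034 → 0.93987  (Δp = +0.07953)
p: 0.93987 → 0.95694  (Δp = +0.01707)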